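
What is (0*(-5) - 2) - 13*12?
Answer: -158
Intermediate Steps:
(0*(-5) - 2) - 13*12 = (0 - 2) - 156 = -2 - 156 = -158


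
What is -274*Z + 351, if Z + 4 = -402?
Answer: 111595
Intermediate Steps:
Z = -406 (Z = -4 - 402 = -406)
-274*Z + 351 = -274*(-406) + 351 = 111244 + 351 = 111595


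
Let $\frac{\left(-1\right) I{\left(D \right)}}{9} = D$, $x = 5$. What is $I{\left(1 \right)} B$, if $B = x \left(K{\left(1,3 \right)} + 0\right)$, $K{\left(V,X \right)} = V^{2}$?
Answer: $-45$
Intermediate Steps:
$I{\left(D \right)} = - 9 D$
$B = 5$ ($B = 5 \left(1^{2} + 0\right) = 5 \left(1 + 0\right) = 5 \cdot 1 = 5$)
$I{\left(1 \right)} B = \left(-9\right) 1 \cdot 5 = \left(-9\right) 5 = -45$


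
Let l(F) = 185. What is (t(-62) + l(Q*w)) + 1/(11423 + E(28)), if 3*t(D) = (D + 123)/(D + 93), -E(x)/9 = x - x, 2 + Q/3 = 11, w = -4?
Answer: 197229611/1062339 ≈ 185.66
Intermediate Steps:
Q = 27 (Q = -6 + 3*11 = -6 + 33 = 27)
E(x) = 0 (E(x) = -9*(x - x) = -9*0 = 0)
t(D) = (123 + D)/(3*(93 + D)) (t(D) = ((D + 123)/(D + 93))/3 = ((123 + D)/(93 + D))/3 = (123 + D)/(3*(93 + D)))
(t(-62) + l(Q*w)) + 1/(11423 + E(28)) = ((123 - 62)/(3*(93 - 62)) + 185) + 1/(11423 + 0) = ((⅓)*61/31 + 185) + 1/11423 = ((⅓)*(1/31)*61 + 185) + 1/11423 = (61/93 + 185) + 1/11423 = 17266/93 + 1/11423 = 197229611/1062339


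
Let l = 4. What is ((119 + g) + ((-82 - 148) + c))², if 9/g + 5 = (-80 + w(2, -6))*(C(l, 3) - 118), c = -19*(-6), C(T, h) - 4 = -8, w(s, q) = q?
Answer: 990360900/109977169 ≈ 9.0052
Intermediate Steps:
C(T, h) = -4 (C(T, h) = 4 - 8 = -4)
c = 114
g = 9/10487 (g = 9/(-5 + (-80 - 6)*(-4 - 118)) = 9/(-5 - 86*(-122)) = 9/(-5 + 10492) = 9/10487 ≈ 0.00085821)
((119 + g) + ((-82 - 148) + c))² = ((119 + 9/10487) + ((-82 - 148) + 114))² = (1247962/10487 + (-230 + 114))² = (1247962/10487 - 116)² = (31470/10487)² = 990360900/109977169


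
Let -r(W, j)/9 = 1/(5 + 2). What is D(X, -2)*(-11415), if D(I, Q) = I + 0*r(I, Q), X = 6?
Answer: -68490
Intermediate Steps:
r(W, j) = -9/7 (r(W, j) = -9/(5 + 2) = -9/7)
D(I, Q) = I (D(I, Q) = I + 0*(-9/7) = I + 0 = I)
D(X, -2)*(-11415) = 6*(-11415) = -68490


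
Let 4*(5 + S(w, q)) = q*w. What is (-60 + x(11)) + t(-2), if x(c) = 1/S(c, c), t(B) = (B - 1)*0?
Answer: -6056/101 ≈ -59.960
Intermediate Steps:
S(w, q) = -5 + q*w/4 (S(w, q) = -5 + (q*w)/4 = -5 + q*w/4)
t(B) = 0 (t(B) = (-1 + B)*0 = 0)
x(c) = 1/(-5 + c²/4) (x(c) = 1/(-5 + c*c/4) = 1/(-5 + c²/4))
(-60 + x(11)) + t(-2) = (-60 + 4/(-20 + 11²)) + 0 = (-60 + 4/(-20 + 121)) + 0 = (-60 + 4/101) + 0 = -6056/101 + 0 = -6056/101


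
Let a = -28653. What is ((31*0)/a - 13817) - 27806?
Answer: -41623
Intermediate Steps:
((31*0)/a - 13817) - 27806 = ((31*0)/(-28653) - 13817) - 27806 = (0*(-1/28653) - 13817) - 27806 = (0 - 13817) - 27806 = -13817 - 27806 = -41623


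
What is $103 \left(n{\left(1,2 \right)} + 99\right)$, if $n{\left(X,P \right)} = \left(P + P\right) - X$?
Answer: $10506$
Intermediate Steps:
$n{\left(X,P \right)} = - X + 2 P$ ($n{\left(X,P \right)} = 2 P - X = - X + 2 P$)
$103 \left(n{\left(1,2 \right)} + 99\right) = 103 \left(\left(\left(-1\right) 1 + 2 \cdot 2\right) + 99\right) = 103 \left(\left(-1 + 4\right) + 99\right) = 103 \left(3 + 99\right) = 103 \cdot 102 = 10506$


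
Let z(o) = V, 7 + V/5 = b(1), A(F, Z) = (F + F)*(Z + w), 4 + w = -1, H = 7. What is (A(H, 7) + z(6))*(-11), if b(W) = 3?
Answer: -88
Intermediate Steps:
w = -5 (w = -4 - 1 = -5)
A(F, Z) = 2*F*(-5 + Z) (A(F, Z) = (F + F)*(Z - 5) = (2*F)*(-5 + Z) = 2*F*(-5 + Z))
V = -20 (V = -35 + 5*3 = -35 + 15 = -20)
z(o) = -20
(A(H, 7) + z(6))*(-11) = (2*7*(-5 + 7) - 20)*(-11) = (2*7*2 - 20)*(-11) = (28 - 20)*(-11) = 8*(-11) = -88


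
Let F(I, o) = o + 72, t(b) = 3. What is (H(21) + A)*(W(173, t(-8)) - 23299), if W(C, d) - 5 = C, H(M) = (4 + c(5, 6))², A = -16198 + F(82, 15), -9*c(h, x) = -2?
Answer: 3348812243/9 ≈ 3.7209e+8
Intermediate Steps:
c(h, x) = 2/9 (c(h, x) = -⅑*(-2) = 2/9)
F(I, o) = 72 + o
A = -16111 (A = -16198 + (72 + 15) = -16198 + 87 = -16111)
H(M) = 1444/81 (H(M) = (4 + 2/9)² = (38/9)² = 1444/81)
W(C, d) = 5 + C
(H(21) + A)*(W(173, t(-8)) - 23299) = (1444/81 - 16111)*((5 + 173) - 23299) = -1303547*(178 - 23299)/81 = -1303547/81*(-23121) = 3348812243/9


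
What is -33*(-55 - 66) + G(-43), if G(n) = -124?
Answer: 3869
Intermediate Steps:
-33*(-55 - 66) + G(-43) = -33*(-55 - 66) - 124 = -33*(-121) - 124 = 3993 - 124 = 3869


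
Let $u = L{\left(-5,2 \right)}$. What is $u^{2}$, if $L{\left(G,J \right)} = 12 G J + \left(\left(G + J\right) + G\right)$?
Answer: $16384$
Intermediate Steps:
$L{\left(G,J \right)} = J + 2 G + 12 G J$ ($L{\left(G,J \right)} = 12 G J + \left(J + 2 G\right) = J + 2 G + 12 G J$)
$u = -128$ ($u = 2 + 2 \left(-5\right) + 12 \left(-5\right) 2 = 2 - 10 - 120 = -128$)
$u^{2} = \left(-128\right)^{2} = 16384$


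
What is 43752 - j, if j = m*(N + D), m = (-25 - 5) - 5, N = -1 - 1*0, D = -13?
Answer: 43262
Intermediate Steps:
N = -1 (N = -1 + 0 = -1)
m = -35 (m = -30 - 5 = -35)
j = 490 (j = -35*(-1 - 13) = -35*(-14) = 490)
43752 - j = 43752 - 1*490 = 43752 - 490 = 43262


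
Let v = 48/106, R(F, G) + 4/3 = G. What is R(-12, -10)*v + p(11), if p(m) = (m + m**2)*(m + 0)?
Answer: 76684/53 ≈ 1446.9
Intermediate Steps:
R(F, G) = -4/3 + G
v = 24/53 (v = 48*(1/106) = 24/53 ≈ 0.45283)
p(m) = m*(m + m**2) (p(m) = (m + m**2)*m = m*(m + m**2))
R(-12, -10)*v + p(11) = (-4/3 - 10)*(24/53) + 11**2*(1 + 11) = -34/3*24/53 + 121*12 = -272/53 + 1452 = 76684/53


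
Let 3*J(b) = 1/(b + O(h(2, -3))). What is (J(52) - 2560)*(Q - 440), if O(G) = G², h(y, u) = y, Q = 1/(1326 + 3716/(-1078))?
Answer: 134896902261979/119759808 ≈ 1.1264e+6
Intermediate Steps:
Q = 539/712856 (Q = 1/(1326 + 3716*(-1/1078)) = 1/(1326 - 1858/539) = 1/(712856/539) = 539/712856 ≈ 0.00075611)
J(b) = 1/(3*(4 + b)) (J(b) = 1/(3*(b + 2²)) = 1/(3*(b + 4)) = 1/(3*(4 + b)))
(J(52) - 2560)*(Q - 440) = (1/(3*(4 + 52)) - 2560)*(539/712856 - 440) = ((⅓)/56 - 2560)*(-313656101/712856) = ((⅓)*(1/56) - 2560)*(-313656101/712856) = (1/168 - 2560)*(-313656101/712856) = -430079/168*(-313656101/712856) = 134896902261979/119759808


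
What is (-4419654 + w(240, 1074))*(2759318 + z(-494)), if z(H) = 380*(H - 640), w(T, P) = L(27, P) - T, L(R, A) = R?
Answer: -10291209483066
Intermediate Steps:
w(T, P) = 27 - T
z(H) = -243200 + 380*H (z(H) = 380*(-640 + H) = -243200 + 380*H)
(-4419654 + w(240, 1074))*(2759318 + z(-494)) = (-4419654 + (27 - 1*240))*(2759318 + (-243200 + 380*(-494))) = (-4419654 + (27 - 240))*(2759318 + (-243200 - 187720)) = (-4419654 - 213)*(2759318 - 430920) = -4419867*2328398 = -10291209483066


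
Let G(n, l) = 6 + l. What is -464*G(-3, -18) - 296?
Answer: 5272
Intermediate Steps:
-464*G(-3, -18) - 296 = -464*(6 - 18) - 296 = -464*(-12) - 296 = 5568 - 296 = 5272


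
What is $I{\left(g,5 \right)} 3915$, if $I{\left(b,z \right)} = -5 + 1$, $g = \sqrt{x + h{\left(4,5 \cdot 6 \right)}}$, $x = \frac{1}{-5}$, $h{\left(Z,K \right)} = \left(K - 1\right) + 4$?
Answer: $-15660$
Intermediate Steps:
$h{\left(Z,K \right)} = 3 + K$ ($h{\left(Z,K \right)} = \left(-1 + K\right) + 4 = 3 + K$)
$x = - \frac{1}{5} \approx -0.2$
$g = \frac{2 \sqrt{205}}{5}$ ($g = \sqrt{- \frac{1}{5} + \left(3 + 5 \cdot 6\right)} = \sqrt{- \frac{1}{5} + \left(3 + 30\right)} = \sqrt{- \frac{1}{5} + 33} = \sqrt{\frac{164}{5}} = \frac{2 \sqrt{205}}{5} \approx 5.7271$)
$I{\left(b,z \right)} = -4$
$I{\left(g,5 \right)} 3915 = \left(-4\right) 3915 = -15660$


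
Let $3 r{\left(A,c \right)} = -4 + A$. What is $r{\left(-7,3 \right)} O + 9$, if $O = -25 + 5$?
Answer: $\frac{247}{3} \approx 82.333$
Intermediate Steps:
$r{\left(A,c \right)} = - \frac{4}{3} + \frac{A}{3}$ ($r{\left(A,c \right)} = \frac{-4 + A}{3} = - \frac{4}{3} + \frac{A}{3}$)
$O = -20$
$r{\left(-7,3 \right)} O + 9 = \left(- \frac{4}{3} + \frac{1}{3} \left(-7\right)\right) \left(-20\right) + 9 = \left(- \frac{4}{3} - \frac{7}{3}\right) \left(-20\right) + 9 = \left(- \frac{11}{3}\right) \left(-20\right) + 9 = \frac{220}{3} + 9 = \frac{247}{3}$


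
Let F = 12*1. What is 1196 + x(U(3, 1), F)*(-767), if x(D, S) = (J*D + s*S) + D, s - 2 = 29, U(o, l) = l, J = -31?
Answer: -261118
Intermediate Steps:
s = 31 (s = 2 + 29 = 31)
F = 12
x(D, S) = -30*D + 31*S (x(D, S) = (-31*D + 31*S) + D = -30*D + 31*S)
1196 + x(U(3, 1), F)*(-767) = 1196 + (-30*1 + 31*12)*(-767) = 1196 + (-30 + 372)*(-767) = 1196 + 342*(-767) = 1196 - 262314 = -261118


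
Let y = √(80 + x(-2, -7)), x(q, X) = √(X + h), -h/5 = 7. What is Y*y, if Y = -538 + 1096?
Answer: 558*√(80 + I*√42) ≈ 4995.0 + 201.99*I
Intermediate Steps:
h = -35 (h = -5*7 = -35)
x(q, X) = √(-35 + X) (x(q, X) = √(X - 35) = √(-35 + X))
y = √(80 + I*√42) (y = √(80 + √(-35 - 7)) = √(80 + √(-42)) = √(80 + I*√42) ≈ 8.9516 + 0.36199*I)
Y = 558
Y*y = 558*√(80 + I*√42)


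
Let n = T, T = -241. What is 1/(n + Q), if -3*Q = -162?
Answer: -1/187 ≈ -0.0053476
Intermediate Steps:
Q = 54 (Q = -⅓*(-162) = 54)
n = -241
1/(n + Q) = 1/(-241 + 54) = 1/(-187) = -1/187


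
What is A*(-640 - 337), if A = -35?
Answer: 34195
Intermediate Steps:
A*(-640 - 337) = -35*(-640 - 337) = -35*(-977) = 34195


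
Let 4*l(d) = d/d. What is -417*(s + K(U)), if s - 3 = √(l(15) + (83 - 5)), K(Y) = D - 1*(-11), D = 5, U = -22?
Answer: -7923 - 417*√313/2 ≈ -11612.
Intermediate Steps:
l(d) = ¼ (l(d) = (d/d)/4 = (¼)*1 = ¼)
K(Y) = 16 (K(Y) = 5 - 1*(-11) = 5 + 11 = 16)
s = 3 + √313/2 (s = 3 + √(¼ + (83 - 5)) = 3 + √(¼ + 78) = 3 + √(313/4) = 3 + √313/2 ≈ 11.846)
-417*(s + K(U)) = -417*((3 + √313/2) + 16) = -417*(19 + √313/2) = -7923 - 417*√313/2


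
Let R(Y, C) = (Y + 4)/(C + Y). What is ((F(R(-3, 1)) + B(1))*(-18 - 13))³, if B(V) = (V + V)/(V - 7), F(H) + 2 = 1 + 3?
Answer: -3723875/27 ≈ -1.3792e+5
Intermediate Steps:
R(Y, C) = (4 + Y)/(C + Y)
F(H) = 2 (F(H) = -2 + (1 + 3) = -2 + 4 = 2)
B(V) = 2*V/(-7 + V) (B(V) = (2*V)/(-7 + V) = 2*V/(-7 + V))
((F(R(-3, 1)) + B(1))*(-18 - 13))³ = ((2 + 2*1/(-7 + 1))*(-18 - 13))³ = ((2 + 2*1/(-6))*(-31))³ = ((2 + 2*1*(-⅙))*(-31))³ = ((2 - ⅓)*(-31))³ = ((5/3)*(-31))³ = (-155/3)³ = -3723875/27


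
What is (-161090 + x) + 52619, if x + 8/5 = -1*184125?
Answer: -1462988/5 ≈ -2.9260e+5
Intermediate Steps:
x = -920633/5 (x = -8/5 - 1*184125 = -8/5 - 184125 = -920633/5 ≈ -1.8413e+5)
(-161090 + x) + 52619 = (-161090 - 920633/5) + 52619 = -1726083/5 + 52619 = -1462988/5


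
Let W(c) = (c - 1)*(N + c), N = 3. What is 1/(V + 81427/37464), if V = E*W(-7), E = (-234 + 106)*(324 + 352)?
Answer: -37464/103733838317 ≈ -3.6115e-7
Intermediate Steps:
W(c) = (-1 + c)*(3 + c) (W(c) = (c - 1)*(3 + c) = (-1 + c)*(3 + c))
E = -86528 (E = -128*676 = -86528)
V = -2768896 (V = -86528*(-3 + (-7)**2 + 2*(-7)) = -86528*(-3 + 49 - 14) = -86528*32 = -2768896)
1/(V + 81427/37464) = 1/(-2768896 + 81427/37464) = 1/(-103733838317/37464) = -37464/103733838317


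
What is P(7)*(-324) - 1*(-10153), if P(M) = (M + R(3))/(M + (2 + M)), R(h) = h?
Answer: 19901/2 ≈ 9950.5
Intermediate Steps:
P(M) = (3 + M)/(2 + 2*M) (P(M) = (M + 3)/(M + (2 + M)) = (3 + M)/(2 + 2*M))
P(7)*(-324) - 1*(-10153) = ((3 + 7)/(2*(1 + 7)))*(-324) - 1*(-10153) = ((½)*10/8)*(-324) + 10153 = ((½)*(⅛)*10)*(-324) + 10153 = (5/8)*(-324) + 10153 = -405/2 + 10153 = 19901/2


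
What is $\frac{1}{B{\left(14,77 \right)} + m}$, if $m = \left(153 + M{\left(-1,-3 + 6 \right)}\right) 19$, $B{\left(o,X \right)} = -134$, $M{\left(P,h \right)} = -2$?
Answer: $\frac{1}{2735} \approx 0.00036563$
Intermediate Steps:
$m = 2869$ ($m = \left(153 - 2\right) 19 = 151 \cdot 19 = 2869$)
$\frac{1}{B{\left(14,77 \right)} + m} = \frac{1}{-134 + 2869} = \frac{1}{2735}$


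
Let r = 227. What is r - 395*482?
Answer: -190163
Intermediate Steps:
r - 395*482 = 227 - 395*482 = 227 - 190390 = -190163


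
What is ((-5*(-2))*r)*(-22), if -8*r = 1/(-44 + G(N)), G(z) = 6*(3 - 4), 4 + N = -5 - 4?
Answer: -11/20 ≈ -0.55000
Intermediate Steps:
N = -13 (N = -4 + (-5 - 4) = -4 - 9 = -13)
G(z) = -6 (G(z) = 6*(-1) = -6)
r = 1/400 (r = -1/(8*(-44 - 6)) = -⅛/(-50) = -⅛*(-1/50) = 1/400 ≈ 0.0025000)
((-5*(-2))*r)*(-22) = (-5*(-2)*(1/400))*(-22) = (10*(1/400))*(-22) = (1/40)*(-22) = -11/20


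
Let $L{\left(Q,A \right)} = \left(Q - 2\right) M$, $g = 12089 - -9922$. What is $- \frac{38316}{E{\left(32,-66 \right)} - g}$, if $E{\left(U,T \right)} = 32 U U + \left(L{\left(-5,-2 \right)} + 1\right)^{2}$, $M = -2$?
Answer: $- \frac{19158}{5491} \approx -3.489$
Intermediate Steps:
$g = 22011$ ($g = 12089 + 9922 = 22011$)
$L{\left(Q,A \right)} = 4 - 2 Q$ ($L{\left(Q,A \right)} = \left(Q - 2\right) \left(-2\right) = \left(-2 + Q\right) \left(-2\right) = 4 - 2 Q$)
$E{\left(U,T \right)} = 225 + 32 U^{2}$ ($E{\left(U,T \right)} = 32 U U + \left(\left(4 - -10\right) + 1\right)^{2} = 32 U^{2} + \left(\left(4 + 10\right) + 1\right)^{2} = 32 U^{2} + \left(14 + 1\right)^{2} = 32 U^{2} + 15^{2} = 32 U^{2} + 225 = 225 + 32 U^{2}$)
$- \frac{38316}{E{\left(32,-66 \right)} - g} = - \frac{38316}{\left(225 + 32 \cdot 32^{2}\right) - 22011} = - \frac{38316}{\left(225 + 32 \cdot 1024\right) - 22011} = - \frac{38316}{\left(225 + 32768\right) - 22011} = - \frac{38316}{32993 - 22011} = - \frac{38316}{10982} = \left(-38316\right) \frac{1}{10982} = - \frac{19158}{5491}$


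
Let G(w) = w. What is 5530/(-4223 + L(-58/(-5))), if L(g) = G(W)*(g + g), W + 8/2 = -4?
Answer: -3950/3149 ≈ -1.2544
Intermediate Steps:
W = -8 (W = -4 - 4 = -8)
L(g) = -16*g (L(g) = -8*(g + g) = -16*g)
5530/(-4223 + L(-58/(-5))) = 5530/(-4223 - (-928)/(-5)) = 5530/(-4223 - (-928)*(-1)/5) = 5530/(-4223 - 16*58/5) = 5530/(-4223 - 928/5) = 5530/(-22043/5) = 5530*(-5/22043) = -3950/3149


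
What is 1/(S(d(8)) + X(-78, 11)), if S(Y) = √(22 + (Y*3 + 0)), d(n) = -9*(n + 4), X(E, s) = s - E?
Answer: 89/8223 - I*√302/8223 ≈ 0.010823 - 0.0021134*I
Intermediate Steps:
d(n) = -36 - 9*n (d(n) = -9*(4 + n) = -36 - 9*n)
S(Y) = √(22 + 3*Y) (S(Y) = √(22 + (3*Y + 0)) = √(22 + 3*Y))
1/(S(d(8)) + X(-78, 11)) = 1/(√(22 + 3*(-36 - 9*8)) + (11 - 1*(-78))) = 1/(√(22 + 3*(-36 - 72)) + (11 + 78)) = 1/(√(22 + 3*(-108)) + 89) = 1/(√(22 - 324) + 89) = 1/(√(-302) + 89) = 1/(I*√302 + 89) = 1/(89 + I*√302)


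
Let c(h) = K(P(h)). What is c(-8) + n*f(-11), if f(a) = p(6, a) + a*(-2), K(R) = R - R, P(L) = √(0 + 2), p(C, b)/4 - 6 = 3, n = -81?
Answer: -4698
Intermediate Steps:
p(C, b) = 36 (p(C, b) = 24 + 4*3 = 24 + 12 = 36)
P(L) = √2
K(R) = 0
c(h) = 0
f(a) = 36 - 2*a (f(a) = 36 + a*(-2) = 36 - 2*a)
c(-8) + n*f(-11) = 0 - 81*(36 - 2*(-11)) = 0 - 81*(36 + 22) = 0 - 81*58 = 0 - 4698 = -4698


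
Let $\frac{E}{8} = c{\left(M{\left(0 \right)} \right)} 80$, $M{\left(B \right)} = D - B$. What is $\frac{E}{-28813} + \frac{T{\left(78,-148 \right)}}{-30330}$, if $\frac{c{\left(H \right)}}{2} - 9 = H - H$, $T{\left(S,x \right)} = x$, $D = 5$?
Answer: $- \frac{172568638}{436949145} \approx -0.39494$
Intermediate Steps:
$M{\left(B \right)} = 5 - B$
$c{\left(H \right)} = 18$ ($c{\left(H \right)} = 18 + 2 \left(H - H\right) = 18 + 2 \cdot 0 = 18 + 0 = 18$)
$E = 11520$ ($E = 8 \cdot 18 \cdot 80 = 8 \cdot 1440 = 11520$)
$\frac{E}{-28813} + \frac{T{\left(78,-148 \right)}}{-30330} = \frac{11520}{-28813} - \frac{148}{-30330} = 11520 \left(- \frac{1}{28813}\right) - - \frac{74}{15165} = - \frac{11520}{28813} + \frac{74}{15165} = - \frac{172568638}{436949145}$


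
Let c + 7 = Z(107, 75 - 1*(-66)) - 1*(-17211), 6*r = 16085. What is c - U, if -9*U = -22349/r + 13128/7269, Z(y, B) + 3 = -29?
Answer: 6023092275538/350765595 ≈ 17171.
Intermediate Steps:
r = 16085/6 (r = (1/6)*16085 = 16085/6 ≈ 2680.8)
Z(y, B) = -32 (Z(y, B) = -3 - 29 = -32)
c = 17172 (c = -7 + (-32 - 1*(-17211)) = -7 + (-32 + 17211) = -7 + 17179 = 17172)
U = 254521802/350765595 (U = -(-22349/16085/6 + 13128/7269)/9 = -(-22349*6/16085 + 13128*(1/7269))/9 = -(-134094/16085 + 4376/2423)/9 = -1/9*(-254521802/38973955) = 254521802/350765595 ≈ 0.72562)
c - U = 17172 - 1*254521802/350765595 = 17172 - 254521802/350765595 = 6023092275538/350765595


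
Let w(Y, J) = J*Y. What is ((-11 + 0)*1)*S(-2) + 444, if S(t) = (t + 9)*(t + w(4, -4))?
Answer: 1830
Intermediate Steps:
S(t) = (-16 + t)*(9 + t) (S(t) = (t + 9)*(t - 4*4) = (9 + t)*(t - 16) = (9 + t)*(-16 + t) = (-16 + t)*(9 + t))
((-11 + 0)*1)*S(-2) + 444 = ((-11 + 0)*1)*(-144 + (-2)² - 7*(-2)) + 444 = (-11*1)*(-144 + 4 + 14) + 444 = -11*(-126) + 444 = 1386 + 444 = 1830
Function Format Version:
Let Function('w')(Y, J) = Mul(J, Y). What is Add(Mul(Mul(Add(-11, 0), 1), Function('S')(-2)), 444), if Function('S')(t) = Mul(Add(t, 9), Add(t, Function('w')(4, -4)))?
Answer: 1830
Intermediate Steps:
Function('S')(t) = Mul(Add(-16, t), Add(9, t)) (Function('S')(t) = Mul(Add(t, 9), Add(t, Mul(-4, 4))) = Mul(Add(9, t), Add(t, -16)) = Mul(Add(9, t), Add(-16, t)) = Mul(Add(-16, t), Add(9, t)))
Add(Mul(Mul(Add(-11, 0), 1), Function('S')(-2)), 444) = Add(Mul(Mul(Add(-11, 0), 1), Add(-144, Pow(-2, 2), Mul(-7, -2))), 444) = Add(Mul(Mul(-11, 1), Add(-144, 4, 14)), 444) = Add(Mul(-11, -126), 444) = Add(1386, 444) = 1830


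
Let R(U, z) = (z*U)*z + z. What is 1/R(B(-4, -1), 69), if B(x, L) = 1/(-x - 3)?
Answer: 1/4830 ≈ 0.00020704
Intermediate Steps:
B(x, L) = 1/(-3 - x)
R(U, z) = z + U*z² (R(U, z) = (U*z)*z + z = U*z² + z = z + U*z²)
1/R(B(-4, -1), 69) = 1/(69*(1 - 1/(3 - 4)*69)) = 1/(69*(1 - 1/(-1)*69)) = 1/(69*(1 - 1*(-1)*69)) = 1/(69*(1 + 1*69)) = 1/(69*(1 + 69)) = 1/(69*70) = 1/4830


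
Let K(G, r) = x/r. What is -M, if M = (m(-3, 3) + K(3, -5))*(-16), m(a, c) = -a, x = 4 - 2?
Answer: 208/5 ≈ 41.600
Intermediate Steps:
x = 2
K(G, r) = 2/r
M = -208/5 (M = (-1*(-3) + 2/(-5))*(-16) = (3 + 2*(-1/5))*(-16) = (3 - 2/5)*(-16) = (13/5)*(-16) = -208/5 ≈ -41.600)
-M = -1*(-208/5) = 208/5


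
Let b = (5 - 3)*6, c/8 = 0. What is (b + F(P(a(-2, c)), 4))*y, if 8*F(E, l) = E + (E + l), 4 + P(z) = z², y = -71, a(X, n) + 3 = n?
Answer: -3905/4 ≈ -976.25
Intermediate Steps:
c = 0 (c = 8*0 = 0)
a(X, n) = -3 + n
P(z) = -4 + z²
F(E, l) = E/4 + l/8 (F(E, l) = (E + (E + l))/8 = (l + 2*E)/8 = E/4 + l/8)
b = 12 (b = 2*6 = 12)
(b + F(P(a(-2, c)), 4))*y = (12 + ((-4 + (-3 + 0)²)/4 + (⅛)*4))*(-71) = (12 + ((-4 + (-3)²)/4 + ½))*(-71) = (12 + ((-4 + 9)/4 + ½))*(-71) = (12 + ((¼)*5 + ½))*(-71) = (12 + (5/4 + ½))*(-71) = (12 + 7/4)*(-71) = (55/4)*(-71) = -3905/4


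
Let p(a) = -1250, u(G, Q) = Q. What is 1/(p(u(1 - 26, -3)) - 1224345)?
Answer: -1/1225595 ≈ -8.1593e-7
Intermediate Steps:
1/(p(u(1 - 26, -3)) - 1224345) = 1/(-1250 - 1224345) = 1/(-1225595) = -1/1225595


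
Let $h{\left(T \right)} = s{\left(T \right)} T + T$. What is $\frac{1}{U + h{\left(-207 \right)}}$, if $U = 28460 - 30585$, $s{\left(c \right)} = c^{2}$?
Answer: $- \frac{1}{8872075} \approx -1.1271 \cdot 10^{-7}$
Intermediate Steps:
$U = -2125$
$h{\left(T \right)} = T + T^{3}$ ($h{\left(T \right)} = T^{2} T + T = T^{3} + T = T + T^{3}$)
$\frac{1}{U + h{\left(-207 \right)}} = \frac{1}{-2125 + \left(-207 + \left(-207\right)^{3}\right)} = \frac{1}{-2125 - 8869950} = \frac{1}{-8872075} = - \frac{1}{8872075}$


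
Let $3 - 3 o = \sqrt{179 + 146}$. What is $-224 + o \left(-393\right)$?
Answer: $-617 + 655 \sqrt{13} \approx 1744.6$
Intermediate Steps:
$o = 1 - \frac{5 \sqrt{13}}{3}$ ($o = 1 - \frac{\sqrt{179 + 146}}{3} = 1 - \frac{\sqrt{325}}{3} = 1 - \frac{5 \sqrt{13}}{3} \approx -5.0093$)
$-224 + o \left(-393\right) = -224 + \left(1 - \frac{5 \sqrt{13}}{3}\right) \left(-393\right) = -224 - \left(393 - 655 \sqrt{13}\right) = -617 + 655 \sqrt{13}$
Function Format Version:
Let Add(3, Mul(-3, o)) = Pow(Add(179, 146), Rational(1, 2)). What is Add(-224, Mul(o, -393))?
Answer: Add(-617, Mul(655, Pow(13, Rational(1, 2)))) ≈ 1744.6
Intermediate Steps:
o = Add(1, Mul(Rational(-5, 3), Pow(13, Rational(1, 2)))) (o = Add(1, Mul(Rational(-1, 3), Pow(Add(179, 146), Rational(1, 2)))) = Add(1, Mul(Rational(-1, 3), Pow(325, Rational(1, 2)))) = Add(1, Mul(Rational(-1, 3), Mul(5, Pow(13, Rational(1, 2))))) = Add(1, Mul(Rational(-5, 3), Pow(13, Rational(1, 2)))) ≈ -5.0093)
Add(-224, Mul(o, -393)) = Add(-224, Mul(Add(1, Mul(Rational(-5, 3), Pow(13, Rational(1, 2)))), -393)) = Add(-224, Add(-393, Mul(655, Pow(13, Rational(1, 2))))) = Add(-617, Mul(655, Pow(13, Rational(1, 2))))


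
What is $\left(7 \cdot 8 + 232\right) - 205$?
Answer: $83$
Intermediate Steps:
$\left(7 \cdot 8 + 232\right) - 205 = \left(56 + 232\right) - 205 = 288 - 205 = 83$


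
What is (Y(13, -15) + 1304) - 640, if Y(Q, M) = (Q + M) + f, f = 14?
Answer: 676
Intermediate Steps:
Y(Q, M) = 14 + M + Q (Y(Q, M) = (Q + M) + 14 = (M + Q) + 14 = 14 + M + Q)
(Y(13, -15) + 1304) - 640 = ((14 - 15 + 13) + 1304) - 640 = (12 + 1304) - 640 = 1316 - 640 = 676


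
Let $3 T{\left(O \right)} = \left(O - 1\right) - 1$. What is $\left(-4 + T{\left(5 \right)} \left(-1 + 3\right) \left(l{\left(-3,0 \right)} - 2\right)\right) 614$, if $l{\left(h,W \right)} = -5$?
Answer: $-11052$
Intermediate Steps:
$T{\left(O \right)} = - \frac{2}{3} + \frac{O}{3}$ ($T{\left(O \right)} = \frac{\left(O - 1\right) - 1}{3} = \frac{\left(-1 + O\right) - 1}{3} = \frac{-2 + O}{3} = - \frac{2}{3} + \frac{O}{3}$)
$\left(-4 + T{\left(5 \right)} \left(-1 + 3\right) \left(l{\left(-3,0 \right)} - 2\right)\right) 614 = \left(-4 + \left(- \frac{2}{3} + \frac{1}{3} \cdot 5\right) \left(-1 + 3\right) \left(-5 - 2\right)\right) 614 = \left(-4 + \left(- \frac{2}{3} + \frac{5}{3}\right) 2 \left(-7\right)\right) 614 = \left(-4 + 1 \left(-14\right)\right) 614 = \left(-4 - 14\right) 614 = \left(-18\right) 614 = -11052$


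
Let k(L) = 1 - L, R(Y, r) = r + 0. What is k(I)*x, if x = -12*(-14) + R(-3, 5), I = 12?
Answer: -1903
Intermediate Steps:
R(Y, r) = r
x = 173 (x = -12*(-14) + 5 = 168 + 5 = 173)
k(I)*x = (1 - 1*12)*173 = (1 - 12)*173 = -11*173 = -1903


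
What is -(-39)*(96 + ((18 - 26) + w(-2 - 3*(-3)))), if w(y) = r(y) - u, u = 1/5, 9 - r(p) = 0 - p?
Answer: 20241/5 ≈ 4048.2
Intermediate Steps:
r(p) = 9 + p (r(p) = 9 - (0 - p) = 9 - (-1)*p = 9 + p)
u = 1/5 ≈ 0.20000
w(y) = 44/5 + y (w(y) = (9 + y) - 1*1/5 = (9 + y) - 1/5 = 44/5 + y)
-(-39)*(96 + ((18 - 26) + w(-2 - 3*(-3)))) = -(-39)*(96 + ((18 - 26) + (44/5 + (-2 - 3*(-3))))) = -(-39)*(96 + (-8 + (44/5 + (-2 + 9)))) = -(-39)*(96 + (-8 + (44/5 + 7))) = -(-39)*(96 + (-8 + 79/5)) = -(-39)*(96 + 39/5) = -(-39)*519/5 = -1*(-20241/5) = 20241/5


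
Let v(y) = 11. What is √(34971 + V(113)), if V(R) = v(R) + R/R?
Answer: 39*√23 ≈ 187.04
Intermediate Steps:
V(R) = 12 (V(R) = 11 + R/R = 11 + 1 = 12)
√(34971 + V(113)) = √(34971 + 12) = √34983 = 39*√23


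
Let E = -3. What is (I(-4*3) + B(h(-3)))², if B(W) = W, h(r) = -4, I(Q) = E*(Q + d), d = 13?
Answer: 49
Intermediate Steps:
I(Q) = -39 - 3*Q (I(Q) = -3*(Q + 13) = -3*(13 + Q) = -39 - 3*Q)
(I(-4*3) + B(h(-3)))² = ((-39 - (-12)*3) - 4)² = ((-39 - 3*(-12)) - 4)² = ((-39 + 36) - 4)² = (-3 - 4)² = (-7)² = 49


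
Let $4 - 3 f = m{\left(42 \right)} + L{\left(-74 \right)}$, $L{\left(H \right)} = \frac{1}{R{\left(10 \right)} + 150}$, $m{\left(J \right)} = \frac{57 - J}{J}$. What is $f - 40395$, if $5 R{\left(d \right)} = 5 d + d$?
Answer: $- \frac{68709833}{1701} \approx -40394.0$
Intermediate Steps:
$m{\left(J \right)} = \frac{57 - J}{J}$
$R{\left(d \right)} = \frac{6 d}{5}$ ($R{\left(d \right)} = \frac{5 d + d}{5} = \frac{6 d}{5}$)
$L{\left(H \right)} = \frac{1}{162}$ ($L{\left(H \right)} = \frac{1}{\frac{6}{5} \cdot 10 + 150} = \frac{1}{12 + 150} = \frac{1}{162}$)
$f = \frac{2062}{1701}$ ($f = \frac{4}{3} - \frac{\frac{57 - 42}{42} + \frac{1}{162}}{3} = \frac{4}{3} - \frac{\frac{1}{42} \cdot 15 + \frac{1}{162}}{3} = \frac{4}{3} - \frac{\frac{5}{14} + \frac{1}{162}}{3} = \frac{4}{3} - \frac{206}{1701} = \frac{2062}{1701} \approx 1.2122$)
$f - 40395 = \frac{2062}{1701} - 40395 = - \frac{68709833}{1701}$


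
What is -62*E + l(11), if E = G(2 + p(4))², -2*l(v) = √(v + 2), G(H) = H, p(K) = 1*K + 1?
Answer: -3038 - √13/2 ≈ -3039.8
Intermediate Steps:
p(K) = 1 + K (p(K) = K + 1 = 1 + K)
l(v) = -√(2 + v)/2 (l(v) = -√(v + 2)/2 = -√(2 + v)/2)
E = 49 (E = (2 + (1 + 4))² = (2 + 5)² = 7² = 49)
-62*E + l(11) = -62*49 - √(2 + 11)/2 = -3038 - √13/2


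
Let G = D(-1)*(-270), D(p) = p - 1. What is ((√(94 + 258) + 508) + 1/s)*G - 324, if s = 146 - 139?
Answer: 1918512/7 + 2160*√22 ≈ 2.8420e+5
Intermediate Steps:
D(p) = -1 + p
s = 7
G = 540 (G = (-1 - 1)*(-270) = -2*(-270) = 540)
((√(94 + 258) + 508) + 1/s)*G - 324 = ((√(94 + 258) + 508) + 1/7)*540 - 324 = ((√352 + 508) + ⅐)*540 - 324 = ((4*√22 + 508) + ⅐)*540 - 324 = ((508 + 4*√22) + ⅐)*540 - 324 = (3557/7 + 4*√22)*540 - 324 = (1920780/7 + 2160*√22) - 324 = 1918512/7 + 2160*√22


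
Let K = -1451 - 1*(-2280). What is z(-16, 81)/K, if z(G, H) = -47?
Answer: -47/829 ≈ -0.056695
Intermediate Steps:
K = 829 (K = -1451 + 2280 = 829)
z(-16, 81)/K = -47/829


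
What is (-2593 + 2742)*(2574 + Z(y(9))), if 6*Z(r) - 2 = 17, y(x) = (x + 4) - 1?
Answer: 2303987/6 ≈ 3.8400e+5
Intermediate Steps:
y(x) = 3 + x (y(x) = (4 + x) - 1 = 3 + x)
Z(r) = 19/6 (Z(r) = ⅓ + (⅙)*17 = ⅓ + 17/6 = 19/6)
(-2593 + 2742)*(2574 + Z(y(9))) = (-2593 + 2742)*(2574 + 19/6) = 149*(15463/6) = 2303987/6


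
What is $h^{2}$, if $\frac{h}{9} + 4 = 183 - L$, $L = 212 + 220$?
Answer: $5184729$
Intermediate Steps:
$L = 432$
$h = -2277$ ($h = -36 + 9 \left(183 - 432\right) = -36 + 9 \left(-249\right) = -36 - 2241 = -2277$)
$h^{2} = \left(-2277\right)^{2} = 5184729$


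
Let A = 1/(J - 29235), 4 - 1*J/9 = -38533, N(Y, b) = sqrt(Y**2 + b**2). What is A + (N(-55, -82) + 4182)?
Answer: 1328194837/317598 + sqrt(9749) ≈ 4280.7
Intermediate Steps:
J = 346833 (J = 36 - 9*(-38533) = 36 + 346797 = 346833)
A = 1/317598 (A = 1/(346833 - 29235) = 1/317598 ≈ 3.1486e-6)
A + (N(-55, -82) + 4182) = 1/317598 + (sqrt((-55)**2 + (-82)**2) + 4182) = 1/317598 + (sqrt(3025 + 6724) + 4182) = 1/317598 + (sqrt(9749) + 4182) = 1/317598 + (4182 + sqrt(9749)) = 1328194837/317598 + sqrt(9749)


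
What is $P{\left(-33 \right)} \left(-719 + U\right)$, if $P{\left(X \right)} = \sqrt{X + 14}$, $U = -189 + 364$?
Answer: $- 544 i \sqrt{19} \approx - 2371.2 i$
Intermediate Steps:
$U = 175$
$P{\left(X \right)} = \sqrt{14 + X}$
$P{\left(-33 \right)} \left(-719 + U\right) = \sqrt{14 - 33} \left(-719 + 175\right) = \sqrt{-19} \left(-544\right) = i \sqrt{19} \left(-544\right) = - 544 i \sqrt{19}$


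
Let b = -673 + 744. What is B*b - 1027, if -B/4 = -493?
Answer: 138985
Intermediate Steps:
B = 1972 (B = -4*(-493) = 1972)
b = 71
B*b - 1027 = 1972*71 - 1027 = 140012 - 1027 = 138985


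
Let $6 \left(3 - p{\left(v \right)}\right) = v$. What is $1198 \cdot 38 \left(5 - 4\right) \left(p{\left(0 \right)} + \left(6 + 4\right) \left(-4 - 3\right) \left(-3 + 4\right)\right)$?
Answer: $-3050108$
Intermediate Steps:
$p{\left(v \right)} = 3 - \frac{v}{6}$
$1198 \cdot 38 \left(5 - 4\right) \left(p{\left(0 \right)} + \left(6 + 4\right) \left(-4 - 3\right) \left(-3 + 4\right)\right) = 1198 \cdot 38 \left(5 - 4\right) \left(\left(3 - 0\right) + \left(6 + 4\right) \left(-4 - 3\right) \left(-3 + 4\right)\right) = 1198 \cdot 38 \cdot 1 \left(\left(3 + 0\right) + 10 \left(\left(-7\right) 1\right)\right) = 1198 \cdot 38 \cdot 1 \left(3 + 10 \left(-7\right)\right) = 1198 \cdot 38 \cdot 1 \left(3 - 70\right) = 1198 \cdot 38 \cdot 1 \left(-67\right) = 1198 \cdot 38 \left(-67\right) = 1198 \left(-2546\right) = -3050108$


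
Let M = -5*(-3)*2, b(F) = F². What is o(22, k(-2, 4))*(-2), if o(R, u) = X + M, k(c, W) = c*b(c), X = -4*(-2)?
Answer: -76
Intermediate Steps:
X = 8
k(c, W) = c³ (k(c, W) = c*c² = c³)
M = 30 (M = 15*2 = 30)
o(R, u) = 38 (o(R, u) = 8 + 30 = 38)
o(22, k(-2, 4))*(-2) = 38*(-2) = -76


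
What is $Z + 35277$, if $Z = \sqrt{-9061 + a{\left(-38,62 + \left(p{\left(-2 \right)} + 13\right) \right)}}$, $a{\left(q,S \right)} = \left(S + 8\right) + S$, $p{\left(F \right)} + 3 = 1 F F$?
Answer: $35277 + 3 i \sqrt{989} \approx 35277.0 + 94.345 i$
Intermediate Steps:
$p{\left(F \right)} = -3 + F^{2}$ ($p{\left(F \right)} = -3 + 1 F F = -3 + F F = -3 + F^{2}$)
$a{\left(q,S \right)} = 8 + 2 S$ ($a{\left(q,S \right)} = \left(8 + S\right) + S = 8 + 2 S$)
$Z = 3 i \sqrt{989}$ ($Z = \sqrt{-9061 + \left(8 + 2 \left(62 + \left(\left(-3 + \left(-2\right)^{2}\right) + 13\right)\right)\right)} = \sqrt{-9061 + \left(8 + 2 \left(62 + \left(\left(-3 + 4\right) + 13\right)\right)\right)} = \sqrt{-9061 + \left(8 + 2 \left(62 + \left(1 + 13\right)\right)\right)} = \sqrt{-9061 + \left(8 + 2 \left(62 + 14\right)\right)} = \sqrt{-9061 + \left(8 + 2 \cdot 76\right)} = \sqrt{-9061 + \left(8 + 152\right)} = \sqrt{-9061 + 160} = \sqrt{-8901} = 3 i \sqrt{989} \approx 94.345 i$)
$Z + 35277 = 3 i \sqrt{989} + 35277 = 35277 + 3 i \sqrt{989}$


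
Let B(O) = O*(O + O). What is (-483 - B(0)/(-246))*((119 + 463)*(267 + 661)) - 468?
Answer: -260866836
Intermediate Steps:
B(O) = 2*O² (B(O) = O*(2*O) = 2*O²)
(-483 - B(0)/(-246))*((119 + 463)*(267 + 661)) - 468 = (-483 - 2*0²/(-246))*((119 + 463)*(267 + 661)) - 468 = (-483 - 2*0*(-1)/246)*(582*928) - 468 = (-483 - 0*(-1)/246)*540096 - 468 = (-483 - 1*0)*540096 - 468 = (-483 + 0)*540096 - 468 = -483*540096 - 468 = -260866368 - 468 = -260866836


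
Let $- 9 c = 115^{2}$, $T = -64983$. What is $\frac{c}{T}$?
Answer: $\frac{13225}{584847} \approx 0.022613$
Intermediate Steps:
$c = - \frac{13225}{9}$ ($c = - \frac{115^{2}}{9} = \left(- \frac{1}{9}\right) 13225 = - \frac{13225}{9} \approx -1469.4$)
$\frac{c}{T} = - \frac{13225}{9 \left(-64983\right)} = \left(- \frac{13225}{9}\right) \left(- \frac{1}{64983}\right) = \frac{13225}{584847}$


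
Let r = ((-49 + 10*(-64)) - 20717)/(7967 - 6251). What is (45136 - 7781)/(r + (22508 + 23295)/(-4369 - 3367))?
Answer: -11270152920/5549881 ≈ -2030.7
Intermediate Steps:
r = -973/78 (r = ((-49 - 640) - 20717)/1716 = (-689 - 20717)*(1/1716) = -21406*1/1716 = -973/78 ≈ -12.474)
(45136 - 7781)/(r + (22508 + 23295)/(-4369 - 3367)) = (45136 - 7781)/(-973/78 + (22508 + 23295)/(-4369 - 3367)) = 37355/(-973/78 + 45803/(-7736)) = 37355/(-973/78 + 45803*(-1/7736)) = 37355/(-973/78 - 45803/7736) = 37355/(-5549881/301704) = 37355*(-301704/5549881) = -11270152920/5549881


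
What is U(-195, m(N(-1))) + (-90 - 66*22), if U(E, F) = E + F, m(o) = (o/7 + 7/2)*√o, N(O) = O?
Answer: -1737 + 47*I/14 ≈ -1737.0 + 3.3571*I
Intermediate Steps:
m(o) = √o*(7/2 + o/7) (m(o) = (o*(⅐) + 7*(½))*√o = (o/7 + 7/2)*√o = (7/2 + o/7)*√o = √o*(7/2 + o/7))
U(-195, m(N(-1))) + (-90 - 66*22) = (-195 + √(-1)*(49 + 2*(-1))/14) + (-90 - 66*22) = (-195 + I*(49 - 2)/14) + (-90 - 1452) = (-195 + (1/14)*I*47) - 1542 = (-195 + 47*I/14) - 1542 = -1737 + 47*I/14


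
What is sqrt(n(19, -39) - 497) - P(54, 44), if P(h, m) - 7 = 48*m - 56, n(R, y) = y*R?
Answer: -2063 + I*sqrt(1238) ≈ -2063.0 + 35.185*I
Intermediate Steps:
n(R, y) = R*y
P(h, m) = -49 + 48*m (P(h, m) = 7 + (48*m - 56) = 7 + (-56 + 48*m) = -49 + 48*m)
sqrt(n(19, -39) - 497) - P(54, 44) = sqrt(19*(-39) - 497) - (-49 + 48*44) = sqrt(-741 - 497) - (-49 + 2112) = sqrt(-1238) - 1*2063 = I*sqrt(1238) - 2063 = -2063 + I*sqrt(1238)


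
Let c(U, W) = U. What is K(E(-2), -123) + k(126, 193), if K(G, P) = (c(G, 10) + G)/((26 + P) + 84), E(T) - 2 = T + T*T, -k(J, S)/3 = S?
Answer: -7535/13 ≈ -579.62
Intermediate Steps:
k(J, S) = -3*S
E(T) = 2 + T + T² (E(T) = 2 + (T + T*T) = 2 + (T + T²) = 2 + T + T²)
K(G, P) = 2*G/(110 + P) (K(G, P) = (G + G)/((26 + P) + 84) = (2*G)/(110 + P) = 2*G/(110 + P))
K(E(-2), -123) + k(126, 193) = 2*(2 - 2 + (-2)²)/(110 - 123) - 3*193 = 2*(2 - 2 + 4)/(-13) - 579 = 2*4*(-1/13) - 579 = -8/13 - 579 = -7535/13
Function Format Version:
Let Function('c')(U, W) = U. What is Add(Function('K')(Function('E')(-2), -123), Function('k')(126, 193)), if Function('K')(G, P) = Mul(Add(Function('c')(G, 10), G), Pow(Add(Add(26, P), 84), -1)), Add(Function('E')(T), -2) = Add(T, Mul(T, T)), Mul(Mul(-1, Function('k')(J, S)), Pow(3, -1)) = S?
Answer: Rational(-7535, 13) ≈ -579.62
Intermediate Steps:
Function('k')(J, S) = Mul(-3, S)
Function('E')(T) = Add(2, T, Pow(T, 2)) (Function('E')(T) = Add(2, Add(T, Mul(T, T))) = Add(2, Add(T, Pow(T, 2))) = Add(2, T, Pow(T, 2)))
Function('K')(G, P) = Mul(2, G, Pow(Add(110, P), -1)) (Function('K')(G, P) = Mul(Add(G, G), Pow(Add(Add(26, P), 84), -1)) = Mul(Mul(2, G), Pow(Add(110, P), -1)) = Mul(2, G, Pow(Add(110, P), -1)))
Add(Function('K')(Function('E')(-2), -123), Function('k')(126, 193)) = Add(Mul(2, Add(2, -2, Pow(-2, 2)), Pow(Add(110, -123), -1)), Mul(-3, 193)) = Add(Mul(2, Add(2, -2, 4), Pow(-13, -1)), -579) = Add(Mul(2, 4, Rational(-1, 13)), -579) = Add(Rational(-8, 13), -579) = Rational(-7535, 13)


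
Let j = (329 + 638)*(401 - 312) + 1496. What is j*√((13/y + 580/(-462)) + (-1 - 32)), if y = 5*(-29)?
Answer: 175118*I*√9633061515/33495 ≈ 5.1314e+5*I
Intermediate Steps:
y = -145
j = 87559 (j = 967*89 + 1496 = 86063 + 1496 = 87559)
j*√((13/y + 580/(-462)) + (-1 - 32)) = 87559*√((13/(-145) + 580/(-462)) + (-1 - 32)) = 87559*√((13*(-1/145) + 580*(-1/462)) - 33) = 87559*√((-13/145 - 290/231) - 33) = 87559*√(-45053/33495 - 33) = 87559*√(-1150388/33495) = 87559*(2*I*√9633061515/33495) = 175118*I*√9633061515/33495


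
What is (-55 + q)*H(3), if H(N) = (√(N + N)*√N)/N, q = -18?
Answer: -73*√2 ≈ -103.24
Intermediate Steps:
H(N) = √2 (H(N) = (√(2*N)*√N)/N = ((√2*√N)*√N)/N = (N*√2)/N = √2)
(-55 + q)*H(3) = (-55 - 18)*√2 = -73*√2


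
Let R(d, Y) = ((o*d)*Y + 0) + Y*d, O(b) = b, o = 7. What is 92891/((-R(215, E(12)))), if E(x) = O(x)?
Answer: -92891/20640 ≈ -4.5005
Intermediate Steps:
E(x) = x
R(d, Y) = 8*Y*d (R(d, Y) = ((7*d)*Y + 0) + Y*d = (7*Y*d + 0) + Y*d = 7*Y*d + Y*d = 8*Y*d)
92891/((-R(215, E(12)))) = 92891/((-8*12*215)) = 92891/((-1*20640)) = 92891/(-20640) = 92891*(-1/20640) = -92891/20640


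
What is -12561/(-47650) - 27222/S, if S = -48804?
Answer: 79589806/96896275 ≈ 0.82139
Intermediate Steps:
-12561/(-47650) - 27222/S = -12561/(-47650) - 27222/(-48804) = -12561*(-1/47650) - 27222*(-1/48804) = 12561/47650 + 4537/8134 = 79589806/96896275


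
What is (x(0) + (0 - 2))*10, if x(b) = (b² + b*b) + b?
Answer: -20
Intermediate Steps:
x(b) = b + 2*b² (x(b) = (b² + b²) + b = 2*b² + b = b + 2*b²)
(x(0) + (0 - 2))*10 = (0*(1 + 2*0) + (0 - 2))*10 = (0*(1 + 0) - 2)*10 = (0*1 - 2)*10 = (0 - 2)*10 = -2*10 = -20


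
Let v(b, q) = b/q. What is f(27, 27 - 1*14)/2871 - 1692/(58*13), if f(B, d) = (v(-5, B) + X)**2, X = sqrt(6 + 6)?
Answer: -60942617/27208467 - 20*sqrt(3)/77517 ≈ -2.2403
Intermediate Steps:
X = 2*sqrt(3) (X = sqrt(12) = 2*sqrt(3) ≈ 3.4641)
f(B, d) = (-5/B + 2*sqrt(3))**2
f(27, 27 - 1*14)/2871 - 1692/(58*13) = ((-5 + 2*27*sqrt(3))**2/27**2)/2871 - 1692/(58*13) = ((-5 + 54*sqrt(3))**2/729)*(1/2871) - 1692/754 = (-5 + 54*sqrt(3))**2/2092959 - 1692*1/754 = (-5 + 54*sqrt(3))**2/2092959 - 846/377 = -846/377 + (-5 + 54*sqrt(3))**2/2092959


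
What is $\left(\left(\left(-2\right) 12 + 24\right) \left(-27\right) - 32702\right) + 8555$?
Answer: $-24147$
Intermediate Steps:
$\left(\left(\left(-2\right) 12 + 24\right) \left(-27\right) - 32702\right) + 8555 = \left(\left(-24 + 24\right) \left(-27\right) - 32702\right) + 8555 = \left(0 \left(-27\right) - 32702\right) + 8555 = \left(0 - 32702\right) + 8555 = -32702 + 8555 = -24147$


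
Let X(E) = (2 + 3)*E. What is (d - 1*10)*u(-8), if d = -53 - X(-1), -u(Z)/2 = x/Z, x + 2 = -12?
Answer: 203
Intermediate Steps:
x = -14 (x = -2 - 12 = -14)
X(E) = 5*E
u(Z) = 28/Z (u(Z) = -(-28)/Z = 28/Z)
d = -48 (d = -53 - 5*(-1) = -53 - 1*(-5) = -53 + 5 = -48)
(d - 1*10)*u(-8) = (-48 - 1*10)*(28/(-8)) = (-48 - 10)*(28*(-⅛)) = -58*(-7/2) = 203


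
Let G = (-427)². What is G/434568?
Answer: 182329/434568 ≈ 0.41956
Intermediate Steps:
G = 182329
G/434568 = 182329/434568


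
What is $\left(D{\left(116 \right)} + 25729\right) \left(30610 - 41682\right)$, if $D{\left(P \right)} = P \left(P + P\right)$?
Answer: $-582841152$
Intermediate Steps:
$D{\left(P \right)} = 2 P^{2}$ ($D{\left(P \right)} = P 2 P = 2 P^{2}$)
$\left(D{\left(116 \right)} + 25729\right) \left(30610 - 41682\right) = \left(2 \cdot 116^{2} + 25729\right) \left(30610 - 41682\right) = \left(2 \cdot 13456 + 25729\right) \left(-11072\right) = \left(26912 + 25729\right) \left(-11072\right) = 52641 \left(-11072\right) = -582841152$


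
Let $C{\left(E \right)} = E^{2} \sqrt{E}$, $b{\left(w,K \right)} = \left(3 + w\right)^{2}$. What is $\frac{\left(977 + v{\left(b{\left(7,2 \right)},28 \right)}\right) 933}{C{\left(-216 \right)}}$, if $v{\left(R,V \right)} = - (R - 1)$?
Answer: $- \frac{136529 i \sqrt{6}}{279936} \approx - 1.1947 i$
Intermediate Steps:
$v{\left(R,V \right)} = 1 - R$ ($v{\left(R,V \right)} = - (-1 + R) = 1 - R$)
$C{\left(E \right)} = E^{\frac{5}{2}}$
$\frac{\left(977 + v{\left(b{\left(7,2 \right)},28 \right)}\right) 933}{C{\left(-216 \right)}} = \frac{\left(977 + \left(1 - \left(3 + 7\right)^{2}\right)\right) 933}{\left(-216\right)^{\frac{5}{2}}} = \frac{\left(977 + \left(1 - 10^{2}\right)\right) 933}{279936 i \sqrt{6}} = \left(977 + \left(1 - 100\right)\right) 933 \left(- \frac{i \sqrt{6}}{1679616}\right) = \left(977 - 99\right) 933 \left(- \frac{i \sqrt{6}}{1679616}\right) = 878 \cdot 933 \left(- \frac{i \sqrt{6}}{1679616}\right) = 819174 \left(- \frac{i \sqrt{6}}{1679616}\right) = - \frac{136529 i \sqrt{6}}{279936}$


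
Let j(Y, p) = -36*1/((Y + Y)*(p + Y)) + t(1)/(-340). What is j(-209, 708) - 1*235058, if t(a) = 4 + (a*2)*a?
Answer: -4167454069073/17729470 ≈ -2.3506e+5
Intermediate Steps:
t(a) = 4 + 2*a² (t(a) = 4 + (2*a)*a = 4 + 2*a²)
j(Y, p) = -3/170 - 18/(Y*(Y + p)) (j(Y, p) = -36*1/((Y + Y)*(p + Y)) + (4 + 2*1²)/(-340) = -36*1/(2*Y*(Y + p)) + (4 + 2*1)*(-1/340) = -36*1/(2*Y*(Y + p)) + (4 + 2)*(-1/340) = -18/(Y*(Y + p)) + 6*(-1/340) = -18/(Y*(Y + p)) - 3/170 = -3/170 - 18/(Y*(Y + p)))
j(-209, 708) - 1*235058 = (3/170)*(-1020 - 1*(-209)² - 1*(-209)*708)/(-209*(-209 + 708)) - 1*235058 = (3/170)*(-1/209)*(-1020 - 1*43681 + 147972)/499 - 235058 = (3/170)*(-1/209)*(1/499)*(-1020 - 43681 + 147972) - 235058 = (3/170)*(-1/209)*(1/499)*103271 - 235058 = -309813/17729470 - 235058 = -4167454069073/17729470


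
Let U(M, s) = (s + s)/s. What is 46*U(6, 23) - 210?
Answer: -118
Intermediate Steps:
U(M, s) = 2 (U(M, s) = (2*s)/s = 2)
46*U(6, 23) - 210 = 46*2 - 210 = 92 - 210 = -118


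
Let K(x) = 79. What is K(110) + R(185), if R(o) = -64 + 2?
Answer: 17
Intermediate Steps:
R(o) = -62
K(110) + R(185) = 79 - 62 = 17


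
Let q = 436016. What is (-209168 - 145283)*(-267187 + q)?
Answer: -59841607879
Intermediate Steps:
(-209168 - 145283)*(-267187 + q) = (-209168 - 145283)*(-267187 + 436016) = -354451*168829 = -59841607879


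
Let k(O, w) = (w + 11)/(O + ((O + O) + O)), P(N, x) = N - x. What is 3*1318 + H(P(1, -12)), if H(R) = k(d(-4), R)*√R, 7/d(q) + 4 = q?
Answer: 3954 - 48*√13/7 ≈ 3929.3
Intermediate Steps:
d(q) = 7/(-4 + q)
k(O, w) = (11 + w)/(4*O) (k(O, w) = (11 + w)/(O + (2*O + O)) = (11 + w)/(O + 3*O) = (11 + w)/((4*O)) = (11 + w)*(1/(4*O)) = (11 + w)/(4*O))
H(R) = √R*(-22/7 - 2*R/7) (H(R) = ((11 + R)/(4*((7/(-4 - 4)))))*√R = ((11 + R)/(4*((7/(-8)))))*√R = ((11 + R)/(4*((7*(-⅛)))))*√R = ((11 + R)/(4*(-7/8)))*√R = ((¼)*(-8/7)*(11 + R))*√R = (-22/7 - 2*R/7)*√R = √R*(-22/7 - 2*R/7))
3*1318 + H(P(1, -12)) = 3*1318 + 2*√(1 - 1*(-12))*(-11 - (1 - 1*(-12)))/7 = 3954 + 2*√(1 + 12)*(-11 - (1 + 12))/7 = 3954 + 2*√13*(-11 - 1*13)/7 = 3954 + 2*√13*(-11 - 13)/7 = 3954 + (2/7)*√13*(-24) = 3954 - 48*√13/7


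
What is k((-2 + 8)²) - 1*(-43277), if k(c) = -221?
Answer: 43056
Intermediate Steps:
k((-2 + 8)²) - 1*(-43277) = -221 - 1*(-43277) = -221 + 43277 = 43056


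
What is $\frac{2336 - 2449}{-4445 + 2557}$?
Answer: $\frac{113}{1888} \approx 0.059852$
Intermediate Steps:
$\frac{2336 - 2449}{-4445 + 2557} = - \frac{113}{-1888} = \left(-113\right) \left(- \frac{1}{1888}\right) = \frac{113}{1888}$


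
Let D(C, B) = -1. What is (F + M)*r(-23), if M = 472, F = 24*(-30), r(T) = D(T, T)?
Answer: 248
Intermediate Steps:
r(T) = -1
F = -720
(F + M)*r(-23) = (-720 + 472)*(-1) = -248*(-1) = 248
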